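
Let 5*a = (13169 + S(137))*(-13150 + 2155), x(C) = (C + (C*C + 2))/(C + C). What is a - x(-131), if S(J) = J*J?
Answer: -9200339206/131 ≈ -7.0232e+7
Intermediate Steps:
S(J) = J**2
x(C) = (2 + C + C**2)/(2*C) (x(C) = (C + (C**2 + 2))/((2*C)) = (C + (2 + C**2))*(1/(2*C)) = (2 + C + C**2)*(1/(2*C)) = (2 + C + C**2)/(2*C))
a = -70231662 (a = ((13169 + 137**2)*(-13150 + 2155))/5 = ((13169 + 18769)*(-10995))/5 = (31938*(-10995))/5 = (1/5)*(-351158310) = -70231662)
a - x(-131) = -70231662 - (2 - 131*(1 - 131))/(2*(-131)) = -70231662 - (-1)*(2 - 131*(-130))/(2*131) = -70231662 - (-1)*(2 + 17030)/(2*131) = -70231662 - (-1)*17032/(2*131) = -70231662 - 1*(-8516/131) = -70231662 + 8516/131 = -9200339206/131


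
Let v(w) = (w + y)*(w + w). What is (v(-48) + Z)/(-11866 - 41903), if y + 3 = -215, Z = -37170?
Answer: 3878/17923 ≈ 0.21637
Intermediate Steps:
y = -218 (y = -3 - 215 = -218)
v(w) = 2*w*(-218 + w) (v(w) = (w - 218)*(w + w) = (-218 + w)*(2*w) = 2*w*(-218 + w))
(v(-48) + Z)/(-11866 - 41903) = (2*(-48)*(-218 - 48) - 37170)/(-11866 - 41903) = (2*(-48)*(-266) - 37170)/(-53769) = (25536 - 37170)*(-1/53769) = -11634*(-1/53769) = 3878/17923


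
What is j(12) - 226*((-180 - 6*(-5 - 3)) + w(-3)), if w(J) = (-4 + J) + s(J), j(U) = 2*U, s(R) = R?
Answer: 32116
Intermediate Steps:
w(J) = -4 + 2*J (w(J) = (-4 + J) + J = -4 + 2*J)
j(12) - 226*((-180 - 6*(-5 - 3)) + w(-3)) = 2*12 - 226*((-180 - 6*(-5 - 3)) + (-4 + 2*(-3))) = 24 - 226*((-180 - 6*(-8)) + (-4 - 6)) = 24 - 226*((-180 + 48) - 10) = 24 - 226*(-132 - 10) = 24 - 226*(-142) = 24 + 32092 = 32116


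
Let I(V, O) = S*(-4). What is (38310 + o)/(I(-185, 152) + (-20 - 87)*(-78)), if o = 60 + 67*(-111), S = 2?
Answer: 30933/8338 ≈ 3.7099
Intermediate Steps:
I(V, O) = -8 (I(V, O) = 2*(-4) = -8)
o = -7377 (o = 60 - 7437 = -7377)
(38310 + o)/(I(-185, 152) + (-20 - 87)*(-78)) = (38310 - 7377)/(-8 + (-20 - 87)*(-78)) = 30933/(-8 - 107*(-78)) = 30933/(-8 + 8346) = 30933/8338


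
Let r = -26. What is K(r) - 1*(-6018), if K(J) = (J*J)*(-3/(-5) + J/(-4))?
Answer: 54088/5 ≈ 10818.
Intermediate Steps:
K(J) = J²*(⅗ - J/4) (K(J) = J²*(-3*(-⅕) + J*(-¼)) = J²*(⅗ - J/4))
K(r) - 1*(-6018) = (1/20)*(-26)²*(12 - 5*(-26)) - 1*(-6018) = (1/20)*676*(12 + 130) + 6018 = (1/20)*676*142 + 6018 = 23998/5 + 6018 = 54088/5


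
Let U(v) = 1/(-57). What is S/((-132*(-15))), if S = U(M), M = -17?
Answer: -1/112860 ≈ -8.8605e-6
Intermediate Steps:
U(v) = -1/57
S = -1/57 ≈ -0.017544
S/((-132*(-15))) = -1/(57*((-132*(-15)))) = -1/57/1980 = -1/57*1/1980 = -1/112860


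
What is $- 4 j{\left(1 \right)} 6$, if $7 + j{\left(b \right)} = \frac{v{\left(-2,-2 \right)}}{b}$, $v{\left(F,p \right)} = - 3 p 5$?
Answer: $-552$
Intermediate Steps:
$v{\left(F,p \right)} = - 15 p$
$j{\left(b \right)} = -7 + \frac{30}{b}$ ($j{\left(b \right)} = -7 + \frac{\left(-15\right) \left(-2\right)}{b} = -7 + \frac{30}{b}$)
$- 4 j{\left(1 \right)} 6 = - 4 \left(-7 + \frac{30}{1}\right) 6 = - 4 \left(-7 + 30 \cdot 1\right) 6 = - 4 \left(-7 + 30\right) 6 = \left(-4\right) 23 \cdot 6 = \left(-92\right) 6 = -552$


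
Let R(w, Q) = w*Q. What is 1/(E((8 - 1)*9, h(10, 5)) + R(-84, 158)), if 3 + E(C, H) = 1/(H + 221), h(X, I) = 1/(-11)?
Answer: -2430/32258239 ≈ -7.5330e-5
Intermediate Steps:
h(X, I) = -1/11
E(C, H) = -3 + 1/(221 + H) (E(C, H) = -3 + 1/(H + 221) = -3 + 1/(221 + H))
R(w, Q) = Q*w
1/(E((8 - 1)*9, h(10, 5)) + R(-84, 158)) = 1/((-662 - 3*(-1/11))/(221 - 1/11) + 158*(-84)) = 1/((-662 + 3/11)/(2430/11) - 13272) = 1/((11/2430)*(-7279/11) - 13272) = 1/(-7279/2430 - 13272) = 1/(-32258239/2430) = -2430/32258239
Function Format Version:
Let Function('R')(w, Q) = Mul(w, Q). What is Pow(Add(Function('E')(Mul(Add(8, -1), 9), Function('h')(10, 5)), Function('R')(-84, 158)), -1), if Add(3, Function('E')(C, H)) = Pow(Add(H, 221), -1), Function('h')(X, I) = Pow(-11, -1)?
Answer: Rational(-2430, 32258239) ≈ -7.5330e-5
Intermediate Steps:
Function('h')(X, I) = Rational(-1, 11)
Function('E')(C, H) = Add(-3, Pow(Add(221, H), -1)) (Function('E')(C, H) = Add(-3, Pow(Add(H, 221), -1)) = Add(-3, Pow(Add(221, H), -1)))
Function('R')(w, Q) = Mul(Q, w)
Pow(Add(Function('E')(Mul(Add(8, -1), 9), Function('h')(10, 5)), Function('R')(-84, 158)), -1) = Pow(Add(Mul(Pow(Add(221, Rational(-1, 11)), -1), Add(-662, Mul(-3, Rational(-1, 11)))), Mul(158, -84)), -1) = Pow(Add(Mul(Pow(Rational(2430, 11), -1), Add(-662, Rational(3, 11))), -13272), -1) = Pow(Add(Mul(Rational(11, 2430), Rational(-7279, 11)), -13272), -1) = Pow(Add(Rational(-7279, 2430), -13272), -1) = Pow(Rational(-32258239, 2430), -1) = Rational(-2430, 32258239)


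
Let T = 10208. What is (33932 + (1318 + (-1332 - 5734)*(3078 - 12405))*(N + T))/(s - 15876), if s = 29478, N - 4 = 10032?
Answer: 667099536766/6801 ≈ 9.8088e+7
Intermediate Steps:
N = 10036 (N = 4 + 10032 = 10036)
(33932 + (1318 + (-1332 - 5734)*(3078 - 12405))*(N + T))/(s - 15876) = (33932 + (1318 + (-1332 - 5734)*(3078 - 12405))*(10036 + 10208))/(29478 - 15876) = (33932 + (1318 - 7066*(-9327))*20244)/13602 = (33932 + (1318 + 65904582)*20244)*(1/13602) = (33932 + 65905900*20244)*(1/13602) = (33932 + 1334199039600)*(1/13602) = 1334199073532*(1/13602) = 667099536766/6801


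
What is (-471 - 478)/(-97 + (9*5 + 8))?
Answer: 949/44 ≈ 21.568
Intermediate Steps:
(-471 - 478)/(-97 + (9*5 + 8)) = -949/(-97 + (45 + 8)) = -949/(-97 + 53) = -949/(-44) = -949*(-1/44) = 949/44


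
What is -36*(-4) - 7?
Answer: 137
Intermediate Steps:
-36*(-4) - 7 = 144 - 7 = 137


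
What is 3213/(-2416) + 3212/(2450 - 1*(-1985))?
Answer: -6489463/10714960 ≈ -0.60565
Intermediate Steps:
3213/(-2416) + 3212/(2450 - 1*(-1985)) = 3213*(-1/2416) + 3212/(2450 + 1985) = -3213/2416 + 3212/4435 = -6489463/10714960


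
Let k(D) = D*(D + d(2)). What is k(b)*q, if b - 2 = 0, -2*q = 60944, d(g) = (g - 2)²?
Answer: -121888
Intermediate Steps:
d(g) = (-2 + g)²
q = -30472 (q = -½*60944 = -30472)
b = 2 (b = 2 + 0 = 2)
k(D) = D² (k(D) = D*(D + (-2 + 2)²) = D*(D + 0²) = D*(D + 0) = D*D = D²)
k(b)*q = 2²*(-30472) = 4*(-30472) = -121888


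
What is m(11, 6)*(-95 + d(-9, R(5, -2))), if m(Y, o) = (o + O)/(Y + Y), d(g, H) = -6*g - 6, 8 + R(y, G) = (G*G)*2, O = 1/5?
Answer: -1457/110 ≈ -13.245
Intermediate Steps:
O = ⅕ ≈ 0.20000
R(y, G) = -8 + 2*G² (R(y, G) = -8 + (G*G)*2 = -8 + G²*2 = -8 + 2*G²)
d(g, H) = -6 - 6*g
m(Y, o) = (⅕ + o)/(2*Y) (m(Y, o) = (o + ⅕)/(Y + Y) = (⅕ + o)/((2*Y)) = (⅕ + o)*(1/(2*Y)) = (⅕ + o)/(2*Y))
m(11, 6)*(-95 + d(-9, R(5, -2))) = ((⅒)*(1 + 5*6)/11)*(-95 + (-6 - 6*(-9))) = ((⅒)*(1/11)*(1 + 30))*(-95 + (-6 + 54)) = ((⅒)*(1/11)*31)*(-95 + 48) = (31/110)*(-47) = -1457/110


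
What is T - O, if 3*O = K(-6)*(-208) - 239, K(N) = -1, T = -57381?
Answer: -172112/3 ≈ -57371.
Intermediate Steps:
O = -31/3 (O = (-1*(-208) - 239)/3 = (208 - 239)/3 = (1/3)*(-31) = -31/3 ≈ -10.333)
T - O = -57381 - 1*(-31/3) = -57381 + 31/3 = -172112/3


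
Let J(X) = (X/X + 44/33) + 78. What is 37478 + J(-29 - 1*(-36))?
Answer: 112675/3 ≈ 37558.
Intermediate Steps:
J(X) = 241/3 (J(X) = (1 + 44*(1/33)) + 78 = (1 + 4/3) + 78 = 7/3 + 78 = 241/3)
37478 + J(-29 - 1*(-36)) = 37478 + 241/3 = 112675/3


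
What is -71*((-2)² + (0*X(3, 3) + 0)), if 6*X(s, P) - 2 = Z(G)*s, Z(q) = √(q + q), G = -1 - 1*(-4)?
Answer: -284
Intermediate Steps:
G = 3 (G = -1 + 4 = 3)
Z(q) = √2*√q (Z(q) = √(2*q) = √2*√q)
X(s, P) = ⅓ + s*√6/6 (X(s, P) = ⅓ + ((√2*√3)*s)/6 = ⅓ + (√6*s)/6 = ⅓ + (s*√6)/6 = ⅓ + s*√6/6)
-71*((-2)² + (0*X(3, 3) + 0)) = -71*((-2)² + (0*(⅓ + (⅙)*3*√6) + 0)) = -71*(4 + (0*(⅓ + √6/2) + 0)) = -71*(4 + (0 + 0)) = -71*(4 + 0) = -71*4 = -284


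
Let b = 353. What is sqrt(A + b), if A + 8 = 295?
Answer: 8*sqrt(10) ≈ 25.298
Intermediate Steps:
A = 287 (A = -8 + 295 = 287)
sqrt(A + b) = sqrt(287 + 353) = sqrt(640) = 8*sqrt(10)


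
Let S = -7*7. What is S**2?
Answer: 2401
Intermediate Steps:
S = -49
S**2 = (-49)**2 = 2401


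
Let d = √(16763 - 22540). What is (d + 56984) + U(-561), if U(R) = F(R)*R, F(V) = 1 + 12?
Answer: 49691 + I*√5777 ≈ 49691.0 + 76.007*I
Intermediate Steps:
F(V) = 13
d = I*√5777 (d = √(-5777) = I*√5777 ≈ 76.007*I)
U(R) = 13*R
(d + 56984) + U(-561) = (I*√5777 + 56984) + 13*(-561) = (56984 + I*√5777) - 7293 = 49691 + I*√5777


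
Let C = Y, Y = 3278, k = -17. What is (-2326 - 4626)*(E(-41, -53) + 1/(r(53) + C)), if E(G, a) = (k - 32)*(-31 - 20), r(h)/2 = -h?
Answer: -13776828802/793 ≈ -1.7373e+7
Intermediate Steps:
C = 3278
r(h) = -2*h (r(h) = 2*(-h) = -2*h)
E(G, a) = 2499 (E(G, a) = (-17 - 32)*(-31 - 20) = -49*(-51) = 2499)
(-2326 - 4626)*(E(-41, -53) + 1/(r(53) + C)) = (-2326 - 4626)*(2499 + 1/(-2*53 + 3278)) = -6952*(2499 + 1/(-106 + 3278)) = -6952*(2499 + 1/3172) = -6952*7926829/3172 = -13776828802/793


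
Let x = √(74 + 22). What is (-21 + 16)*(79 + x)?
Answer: -395 - 20*√6 ≈ -443.99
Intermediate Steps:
x = 4*√6 (x = √96 = 4*√6 ≈ 9.7980)
(-21 + 16)*(79 + x) = (-21 + 16)*(79 + 4*√6) = -5*(79 + 4*√6) = -395 - 20*√6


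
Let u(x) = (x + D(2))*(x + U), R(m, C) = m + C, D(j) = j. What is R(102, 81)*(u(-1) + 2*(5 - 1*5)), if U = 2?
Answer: 183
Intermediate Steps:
R(m, C) = C + m
u(x) = (2 + x)² (u(x) = (x + 2)*(x + 2) = (2 + x)*(2 + x) = (2 + x)²)
R(102, 81)*(u(-1) + 2*(5 - 1*5)) = (81 + 102)*((4 + (-1)² + 4*(-1)) + 2*(5 - 1*5)) = 183*((4 + 1 - 4) + 2*(5 - 5)) = 183*(1 + 2*0) = 183*(1 + 0) = 183*1 = 183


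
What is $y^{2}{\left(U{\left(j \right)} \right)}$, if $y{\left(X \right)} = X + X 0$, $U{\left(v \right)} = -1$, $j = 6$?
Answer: $1$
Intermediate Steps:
$y{\left(X \right)} = X$ ($y{\left(X \right)} = X + 0 = X$)
$y^{2}{\left(U{\left(j \right)} \right)} = \left(-1\right)^{2} = 1$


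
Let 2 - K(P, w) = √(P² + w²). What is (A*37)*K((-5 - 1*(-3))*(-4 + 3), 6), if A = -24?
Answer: -1776 + 1776*√10 ≈ 3840.2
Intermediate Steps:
K(P, w) = 2 - √(P² + w²)
(A*37)*K((-5 - 1*(-3))*(-4 + 3), 6) = (-24*37)*(2 - √(((-5 - 1*(-3))*(-4 + 3))² + 6²)) = -888*(2 - √(((-5 + 3)*(-1))² + 36)) = -888*(2 - √((-2*(-1))² + 36)) = -888*(2 - √(2² + 36)) = -888*(2 - √(4 + 36)) = -888*(2 - √40) = -888*(2 - 2*√10) = -1776 + 1776*√10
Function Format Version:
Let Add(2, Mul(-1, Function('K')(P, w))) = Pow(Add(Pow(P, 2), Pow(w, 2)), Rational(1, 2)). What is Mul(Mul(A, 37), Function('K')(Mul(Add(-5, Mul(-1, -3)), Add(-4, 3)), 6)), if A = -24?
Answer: Add(-1776, Mul(1776, Pow(10, Rational(1, 2)))) ≈ 3840.2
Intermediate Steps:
Function('K')(P, w) = Add(2, Mul(-1, Pow(Add(Pow(P, 2), Pow(w, 2)), Rational(1, 2))))
Mul(Mul(A, 37), Function('K')(Mul(Add(-5, Mul(-1, -3)), Add(-4, 3)), 6)) = Mul(Mul(-24, 37), Add(2, Mul(-1, Pow(Add(Pow(Mul(Add(-5, Mul(-1, -3)), Add(-4, 3)), 2), Pow(6, 2)), Rational(1, 2))))) = Mul(-888, Add(2, Mul(-1, Pow(Add(Pow(Mul(Add(-5, 3), -1), 2), 36), Rational(1, 2))))) = Mul(-888, Add(2, Mul(-1, Pow(Add(Pow(Mul(-2, -1), 2), 36), Rational(1, 2))))) = Mul(-888, Add(2, Mul(-1, Pow(Add(Pow(2, 2), 36), Rational(1, 2))))) = Mul(-888, Add(2, Mul(-1, Pow(Add(4, 36), Rational(1, 2))))) = Mul(-888, Add(2, Mul(-1, Pow(40, Rational(1, 2))))) = Mul(-888, Add(2, Mul(-1, Mul(2, Pow(10, Rational(1, 2)))))) = Mul(-888, Add(2, Mul(-2, Pow(10, Rational(1, 2))))) = Add(-1776, Mul(1776, Pow(10, Rational(1, 2))))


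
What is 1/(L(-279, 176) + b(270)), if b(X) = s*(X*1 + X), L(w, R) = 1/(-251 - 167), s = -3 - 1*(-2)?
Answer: -418/225721 ≈ -0.0018518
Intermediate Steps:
s = -1 (s = -3 + 2 = -1)
L(w, R) = -1/418 (L(w, R) = 1/(-418) = -1/418)
b(X) = -2*X (b(X) = -(X*1 + X) = -(X + X) = -2*X)
1/(L(-279, 176) + b(270)) = 1/(-1/418 - 2*270) = 1/(-1/418 - 540) = 1/(-225721/418) = -418/225721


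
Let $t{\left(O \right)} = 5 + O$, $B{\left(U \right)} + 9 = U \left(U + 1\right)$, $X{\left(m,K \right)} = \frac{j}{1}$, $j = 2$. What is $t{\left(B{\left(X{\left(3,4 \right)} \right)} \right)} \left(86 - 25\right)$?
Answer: $122$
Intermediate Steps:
$X{\left(m,K \right)} = 2$ ($X{\left(m,K \right)} = \frac{2}{1} = 2 \cdot 1 = 2$)
$B{\left(U \right)} = -9 + U \left(1 + U\right)$ ($B{\left(U \right)} = -9 + U \left(U + 1\right) = -9 + U \left(1 + U\right)$)
$t{\left(B{\left(X{\left(3,4 \right)} \right)} \right)} \left(86 - 25\right) = \left(5 + \left(-9 + 2 + 2^{2}\right)\right) \left(86 - 25\right) = \left(5 + \left(-9 + 2 + 4\right)\right) 61 = \left(5 - 3\right) 61 = 2 \cdot 61 = 122$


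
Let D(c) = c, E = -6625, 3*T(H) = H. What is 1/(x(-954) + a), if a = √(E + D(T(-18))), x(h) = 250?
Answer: 250/69131 - I*√6631/69131 ≈ 0.0036163 - 0.0011779*I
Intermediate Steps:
T(H) = H/3
a = I*√6631 (a = √(-6625 + (⅓)*(-18)) = √(-6625 - 6) = √(-6631) = I*√6631 ≈ 81.431*I)
1/(x(-954) + a) = 1/(250 + I*√6631)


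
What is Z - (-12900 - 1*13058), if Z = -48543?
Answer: -22585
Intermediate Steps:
Z - (-12900 - 1*13058) = -48543 - (-12900 - 1*13058) = -48543 - (-12900 - 13058) = -48543 - 1*(-25958) = -48543 + 25958 = -22585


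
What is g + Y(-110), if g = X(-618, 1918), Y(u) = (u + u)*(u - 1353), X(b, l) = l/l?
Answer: 321861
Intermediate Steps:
X(b, l) = 1
Y(u) = 2*u*(-1353 + u) (Y(u) = (2*u)*(-1353 + u) = 2*u*(-1353 + u))
g = 1
g + Y(-110) = 1 + 2*(-110)*(-1353 - 110) = 1 + 2*(-110)*(-1463) = 1 + 321860 = 321861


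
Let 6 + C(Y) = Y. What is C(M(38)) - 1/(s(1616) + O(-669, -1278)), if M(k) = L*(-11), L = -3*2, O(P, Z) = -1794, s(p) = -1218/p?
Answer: 87010468/1450161 ≈ 60.001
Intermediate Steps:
L = -6
M(k) = 66 (M(k) = -6*(-11) = 66)
C(Y) = -6 + Y
C(M(38)) - 1/(s(1616) + O(-669, -1278)) = (-6 + 66) - 1/(-1218/1616 - 1794) = 60 - 1/(-1218*1/1616 - 1794) = 60 - 1/(-609/808 - 1794) = 60 - 1/(-1450161/808) = 60 - 1*(-808/1450161) = 60 + 808/1450161 = 87010468/1450161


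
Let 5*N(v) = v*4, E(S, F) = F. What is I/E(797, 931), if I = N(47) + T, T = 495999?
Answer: 2480183/4655 ≈ 532.80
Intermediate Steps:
N(v) = 4*v/5 (N(v) = (v*4)/5 = (4*v)/5 = 4*v/5)
I = 2480183/5 (I = (⅘)*47 + 495999 = 188/5 + 495999 = 2480183/5 ≈ 4.9604e+5)
I/E(797, 931) = (2480183/5)/931 = (2480183/5)*(1/931) = 2480183/4655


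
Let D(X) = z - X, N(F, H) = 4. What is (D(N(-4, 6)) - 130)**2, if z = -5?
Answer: 19321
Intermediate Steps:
D(X) = -5 - X
(D(N(-4, 6)) - 130)**2 = ((-5 - 1*4) - 130)**2 = ((-5 - 4) - 130)**2 = (-9 - 130)**2 = (-139)**2 = 19321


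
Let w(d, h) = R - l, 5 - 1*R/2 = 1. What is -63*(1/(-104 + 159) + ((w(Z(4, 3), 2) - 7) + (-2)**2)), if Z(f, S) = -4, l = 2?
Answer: -10458/55 ≈ -190.15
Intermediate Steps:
R = 8 (R = 10 - 2*1 = 10 - 2 = 8)
w(d, h) = 6 (w(d, h) = 8 - 1*2 = 8 - 2 = 6)
-63*(1/(-104 + 159) + ((w(Z(4, 3), 2) - 7) + (-2)**2)) = -63*(1/(-104 + 159) + ((6 - 7) + (-2)**2)) = -63*(1/55 + (-1 + 4)) = -63*(1/55 + 3) = -63*166/55 = -10458/55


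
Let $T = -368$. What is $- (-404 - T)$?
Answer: $36$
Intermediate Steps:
$- (-404 - T) = - (-404 - -368) = - (-404 + 368) = \left(-1\right) \left(-36\right) = 36$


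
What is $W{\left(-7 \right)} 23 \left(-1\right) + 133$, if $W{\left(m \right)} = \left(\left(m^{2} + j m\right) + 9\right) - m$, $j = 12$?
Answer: $570$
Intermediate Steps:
$W{\left(m \right)} = 9 + m^{2} + 11 m$ ($W{\left(m \right)} = \left(\left(m^{2} + 12 m\right) + 9\right) - m = \left(9 + m^{2} + 12 m\right) - m = 9 + m^{2} + 11 m$)
$W{\left(-7 \right)} 23 \left(-1\right) + 133 = \left(9 + \left(-7\right)^{2} + 11 \left(-7\right)\right) 23 \left(-1\right) + 133 = \left(9 + 49 - 77\right) \left(-23\right) + 133 = \left(-19\right) \left(-23\right) + 133 = 437 + 133 = 570$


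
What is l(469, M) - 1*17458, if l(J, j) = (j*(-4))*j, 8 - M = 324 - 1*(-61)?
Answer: -585974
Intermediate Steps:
M = -377 (M = 8 - (324 - 1*(-61)) = 8 - (324 + 61) = 8 - 1*385 = 8 - 385 = -377)
l(J, j) = -4*j**2 (l(J, j) = (-4*j)*j = -4*j**2)
l(469, M) - 1*17458 = -4*(-377)**2 - 1*17458 = -4*142129 - 17458 = -568516 - 17458 = -585974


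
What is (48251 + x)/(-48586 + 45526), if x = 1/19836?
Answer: -957106837/60698160 ≈ -15.768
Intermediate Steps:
x = 1/19836 ≈ 5.0413e-5
(48251 + x)/(-48586 + 45526) = (48251 + 1/19836)/(-48586 + 45526) = (957106837/19836)/(-3060) = (957106837/19836)*(-1/3060) = -957106837/60698160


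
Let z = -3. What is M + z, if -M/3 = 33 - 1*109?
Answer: 225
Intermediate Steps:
M = 228 (M = -3*(33 - 1*109) = -3*(33 - 109) = -3*(-76) = 228)
M + z = 228 - 3 = 225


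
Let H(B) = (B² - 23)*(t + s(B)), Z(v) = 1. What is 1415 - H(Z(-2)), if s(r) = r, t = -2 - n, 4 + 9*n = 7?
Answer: 4157/3 ≈ 1385.7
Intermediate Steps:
n = ⅓ (n = -4/9 + (⅑)*7 = -4/9 + 7/9 = ⅓ ≈ 0.33333)
t = -7/3 (t = -2 - 1*⅓ = -2 - ⅓ = -7/3 ≈ -2.3333)
H(B) = (-23 + B²)*(-7/3 + B) (H(B) = (B² - 23)*(-7/3 + B) = (-23 + B²)*(-7/3 + B))
1415 - H(Z(-2)) = 1415 - (161/3 + 1³ - 23*1 - 7/3*1²) = 1415 - (161/3 + 1 - 23 - 7/3*1) = 1415 - (161/3 + 1 - 23 - 7/3) = 1415 - 1*88/3 = 1415 - 88/3 = 4157/3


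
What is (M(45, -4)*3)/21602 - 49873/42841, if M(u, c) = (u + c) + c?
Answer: -1072601195/925451282 ≈ -1.1590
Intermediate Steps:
M(u, c) = u + 2*c (M(u, c) = (c + u) + c = u + 2*c)
(M(45, -4)*3)/21602 - 49873/42841 = ((45 + 2*(-4))*3)/21602 - 49873/42841 = ((45 - 8)*3)*(1/21602) - 49873*1/42841 = (37*3)*(1/21602) - 49873/42841 = 111*(1/21602) - 49873/42841 = 111/21602 - 49873/42841 = -1072601195/925451282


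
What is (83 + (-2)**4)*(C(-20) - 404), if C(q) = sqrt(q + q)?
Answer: -39996 + 198*I*sqrt(10) ≈ -39996.0 + 626.13*I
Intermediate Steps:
C(q) = sqrt(2)*sqrt(q) (C(q) = sqrt(2*q) = sqrt(2)*sqrt(q))
(83 + (-2)**4)*(C(-20) - 404) = (83 + (-2)**4)*(sqrt(2)*sqrt(-20) - 404) = (83 + 16)*(sqrt(2)*(2*I*sqrt(5)) - 404) = 99*(2*I*sqrt(10) - 404) = 99*(-404 + 2*I*sqrt(10)) = -39996 + 198*I*sqrt(10)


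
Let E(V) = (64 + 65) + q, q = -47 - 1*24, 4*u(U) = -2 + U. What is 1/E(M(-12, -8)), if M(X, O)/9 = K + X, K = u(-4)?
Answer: 1/58 ≈ 0.017241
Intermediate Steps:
u(U) = -1/2 + U/4 (u(U) = (-2 + U)/4 = -1/2 + U/4)
K = -3/2 (K = -1/2 + (1/4)*(-4) = -1/2 - 1 = -3/2 ≈ -1.5000)
M(X, O) = -27/2 + 9*X (M(X, O) = 9*(-3/2 + X) = -27/2 + 9*X)
q = -71 (q = -47 - 24 = -71)
E(V) = 58 (E(V) = (64 + 65) - 71 = 129 - 71 = 58)
1/E(M(-12, -8)) = 1/58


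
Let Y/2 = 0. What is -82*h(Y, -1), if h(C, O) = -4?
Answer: 328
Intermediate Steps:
Y = 0 (Y = 2*0 = 0)
-82*h(Y, -1) = -82*(-4) = 328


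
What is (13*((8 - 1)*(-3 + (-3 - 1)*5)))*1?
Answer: -2093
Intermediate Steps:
(13*((8 - 1)*(-3 + (-3 - 1)*5)))*1 = (13*(7*(-3 - 4*5)))*1 = (13*(7*(-3 - 20)))*1 = (13*(7*(-23)))*1 = (13*(-161))*1 = -2093*1 = -2093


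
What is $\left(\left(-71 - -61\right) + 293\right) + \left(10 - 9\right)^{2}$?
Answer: $284$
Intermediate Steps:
$\left(\left(-71 - -61\right) + 293\right) + \left(10 - 9\right)^{2} = \left(\left(-71 + 61\right) + 293\right) + 1^{2} = \left(-10 + 293\right) + 1 = 283 + 1 = 284$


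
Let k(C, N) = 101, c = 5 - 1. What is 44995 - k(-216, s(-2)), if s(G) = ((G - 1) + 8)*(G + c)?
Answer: 44894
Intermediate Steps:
c = 4
s(G) = (4 + G)*(7 + G) (s(G) = ((G - 1) + 8)*(G + 4) = ((-1 + G) + 8)*(4 + G) = (7 + G)*(4 + G) = (4 + G)*(7 + G))
44995 - k(-216, s(-2)) = 44995 - 1*101 = 44995 - 101 = 44894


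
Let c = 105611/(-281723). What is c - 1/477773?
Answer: -50458366026/134599642879 ≈ -0.37488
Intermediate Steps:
c = -105611/281723 (c = 105611*(-1/281723) = -105611/281723 ≈ -0.37488)
c - 1/477773 = -105611/281723 - 1/477773 = -50458366026/134599642879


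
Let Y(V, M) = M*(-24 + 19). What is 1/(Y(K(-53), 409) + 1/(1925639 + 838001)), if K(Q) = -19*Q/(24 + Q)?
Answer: -2763640/5651643799 ≈ -0.00048900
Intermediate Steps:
K(Q) = -19*Q/(24 + Q)
Y(V, M) = -5*M (Y(V, M) = M*(-5) = -5*M)
1/(Y(K(-53), 409) + 1/(1925639 + 838001)) = 1/(-5*409 + 1/(1925639 + 838001)) = 1/(-2045 + 1/2763640) = 1/(-5651643799/2763640) = -2763640/5651643799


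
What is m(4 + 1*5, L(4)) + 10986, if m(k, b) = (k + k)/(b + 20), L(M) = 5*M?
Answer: 219729/20 ≈ 10986.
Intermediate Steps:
m(k, b) = 2*k/(20 + b) (m(k, b) = (2*k)/(20 + b) = 2*k/(20 + b))
m(4 + 1*5, L(4)) + 10986 = 2*(4 + 1*5)/(20 + 5*4) + 10986 = 2*(4 + 5)/(20 + 20) + 10986 = 2*9/40 + 10986 = 2*9*(1/40) + 10986 = 9/20 + 10986 = 219729/20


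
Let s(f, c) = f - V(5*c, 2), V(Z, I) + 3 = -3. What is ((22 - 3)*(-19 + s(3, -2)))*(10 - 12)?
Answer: 380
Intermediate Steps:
V(Z, I) = -6 (V(Z, I) = -3 - 3 = -6)
s(f, c) = 6 + f (s(f, c) = f - 1*(-6) = f + 6 = 6 + f)
((22 - 3)*(-19 + s(3, -2)))*(10 - 12) = ((22 - 3)*(-19 + (6 + 3)))*(10 - 12) = (19*(-19 + 9))*(-2) = (19*(-10))*(-2) = -190*(-2) = 380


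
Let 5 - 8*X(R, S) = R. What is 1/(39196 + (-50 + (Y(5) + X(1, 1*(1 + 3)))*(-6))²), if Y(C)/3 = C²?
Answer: 1/292205 ≈ 3.4223e-6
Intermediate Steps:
X(R, S) = 5/8 - R/8
Y(C) = 3*C²
1/(39196 + (-50 + (Y(5) + X(1, 1*(1 + 3)))*(-6))²) = 1/(39196 + (-50 + (3*5² + (5/8 - ⅛*1))*(-6))²) = 1/(39196 + (-50 + (3*25 + (5/8 - ⅛))*(-6))²) = 1/(39196 + (-50 + (75 + ½)*(-6))²) = 1/(39196 + (-50 + (151/2)*(-6))²) = 1/(39196 + (-50 - 453)²) = 1/(39196 + (-503)²) = 1/(39196 + 253009) = 1/292205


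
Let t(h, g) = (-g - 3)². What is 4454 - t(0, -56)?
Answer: 1645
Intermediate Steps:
t(h, g) = (-3 - g)²
4454 - t(0, -56) = 4454 - (3 - 56)² = 4454 - 1*(-53)² = 4454 - 1*2809 = 4454 - 2809 = 1645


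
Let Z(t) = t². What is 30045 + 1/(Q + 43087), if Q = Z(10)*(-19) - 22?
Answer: 1236802426/41165 ≈ 30045.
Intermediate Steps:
Q = -1922 (Q = 10²*(-19) - 22 = 100*(-19) - 22 = -1900 - 22 = -1922)
30045 + 1/(Q + 43087) = 30045 + 1/(-1922 + 43087) = 30045 + 1/41165 = 1236802426/41165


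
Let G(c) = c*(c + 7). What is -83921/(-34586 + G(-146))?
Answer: 83921/14292 ≈ 5.8719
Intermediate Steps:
G(c) = c*(7 + c)
-83921/(-34586 + G(-146)) = -83921/(-34586 - 146*(7 - 146)) = -83921/(-34586 - 146*(-139)) = -83921/(-34586 + 20294) = -83921/(-14292) = -83921*(-1/14292) = 83921/14292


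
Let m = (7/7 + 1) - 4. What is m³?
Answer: -8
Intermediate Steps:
m = -2 (m = (7*(⅐) + 1) - 4 = (1 + 1) - 4 = 2 - 4 = -2)
m³ = (-2)³ = -8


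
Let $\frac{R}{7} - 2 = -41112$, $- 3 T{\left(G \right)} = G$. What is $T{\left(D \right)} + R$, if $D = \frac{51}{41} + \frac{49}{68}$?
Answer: $- \frac{2406913757}{8364} \approx -2.8777 \cdot 10^{5}$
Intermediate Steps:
$D = \frac{5477}{2788}$ ($D = 51 \cdot \frac{1}{41} + 49 \cdot \frac{1}{68} = \frac{51}{41} + \frac{49}{68} = \frac{5477}{2788} \approx 1.9645$)
$T{\left(G \right)} = - \frac{G}{3}$
$R = -287770$ ($R = 14 + 7 \left(-41112\right) = 14 - 287784 = -287770$)
$T{\left(D \right)} + R = \left(- \frac{1}{3}\right) \frac{5477}{2788} - 287770 = - \frac{5477}{8364} - 287770 = - \frac{2406913757}{8364}$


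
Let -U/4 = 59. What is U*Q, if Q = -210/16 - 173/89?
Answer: 633011/178 ≈ 3556.2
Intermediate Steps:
U = -236 (U = -4*59 = -236)
Q = -10729/712 (Q = -210*1/16 - 173*1/89 = -105/8 - 173/89 = -10729/712 ≈ -15.069)
U*Q = -236*(-10729/712) = 633011/178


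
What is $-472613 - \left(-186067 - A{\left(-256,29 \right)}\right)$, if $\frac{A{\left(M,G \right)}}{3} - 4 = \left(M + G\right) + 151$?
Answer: $-286762$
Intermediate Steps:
$A{\left(M,G \right)} = 465 + 3 G + 3 M$ ($A{\left(M,G \right)} = 12 + 3 \left(\left(M + G\right) + 151\right) = 12 + 3 \left(\left(G + M\right) + 151\right) = 12 + 3 \left(151 + G + M\right) = 12 + \left(453 + 3 G + 3 M\right) = 465 + 3 G + 3 M$)
$-472613 - \left(-186067 - A{\left(-256,29 \right)}\right) = -472613 - \left(-186067 - \left(465 + 3 \cdot 29 + 3 \left(-256\right)\right)\right) = -472613 - \left(-186067 - \left(465 + 87 - 768\right)\right) = -472613 - \left(-186067 - -216\right) = -472613 - \left(-186067 + 216\right) = -472613 - -185851 = -472613 + 185851 = -286762$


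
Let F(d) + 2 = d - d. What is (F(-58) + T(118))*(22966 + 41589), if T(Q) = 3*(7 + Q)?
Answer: 24079015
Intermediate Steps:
F(d) = -2 (F(d) = -2 + (d - d) = -2 + 0 = -2)
T(Q) = 21 + 3*Q
(F(-58) + T(118))*(22966 + 41589) = (-2 + (21 + 3*118))*(22966 + 41589) = (-2 + (21 + 354))*64555 = (-2 + 375)*64555 = 373*64555 = 24079015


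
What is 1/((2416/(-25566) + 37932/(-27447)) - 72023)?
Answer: -116951667/8423382592585 ≈ -1.3884e-5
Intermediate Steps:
1/((2416/(-25566) + 37932/(-27447)) - 72023) = 1/((2416*(-1/25566) + 37932*(-1/27447)) - 72023) = 1/((-1208/12783 - 12644/9149) - 72023) = 1/(-172680244/116951667 - 72023) = 1/(-8423382592585/116951667) = -116951667/8423382592585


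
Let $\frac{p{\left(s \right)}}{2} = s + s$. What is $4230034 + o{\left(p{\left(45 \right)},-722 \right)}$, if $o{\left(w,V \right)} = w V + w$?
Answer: $4100254$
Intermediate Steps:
$p{\left(s \right)} = 4 s$ ($p{\left(s \right)} = 2 \left(s + s\right) = 2 \cdot 2 s = 4 s$)
$o{\left(w,V \right)} = w + V w$ ($o{\left(w,V \right)} = V w + w = w + V w$)
$4230034 + o{\left(p{\left(45 \right)},-722 \right)} = 4230034 + 4 \cdot 45 \left(1 - 722\right) = 4230034 + 180 \left(-721\right) = 4230034 - 129780 = 4100254$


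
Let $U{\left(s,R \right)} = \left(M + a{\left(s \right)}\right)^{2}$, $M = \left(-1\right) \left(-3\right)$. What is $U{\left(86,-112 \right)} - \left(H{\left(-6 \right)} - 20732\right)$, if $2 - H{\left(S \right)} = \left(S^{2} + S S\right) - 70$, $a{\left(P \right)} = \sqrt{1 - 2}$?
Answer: $20740 + 6 i \approx 20740.0 + 6.0 i$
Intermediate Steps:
$a{\left(P \right)} = i$ ($a{\left(P \right)} = \sqrt{-1} = i$)
$H{\left(S \right)} = 72 - 2 S^{2}$ ($H{\left(S \right)} = 2 - \left(\left(S^{2} + S S\right) - 70\right) = 2 - \left(\left(S^{2} + S^{2}\right) - 70\right) = 2 - \left(2 S^{2} - 70\right) = 2 - \left(-70 + 2 S^{2}\right) = 72 - 2 S^{2}$)
$M = 3$
$U{\left(s,R \right)} = \left(3 + i\right)^{2}$
$U{\left(86,-112 \right)} - \left(H{\left(-6 \right)} - 20732\right) = \left(3 + i\right)^{2} - \left(\left(72 - 2 \left(-6\right)^{2}\right) - 20732\right) = \left(3 + i\right)^{2} - \left(\left(72 - 72\right) - 20732\right) = \left(3 + i\right)^{2} - \left(0 - 20732\right) = \left(3 + i\right)^{2} - -20732 = \left(3 + i\right)^{2} + 20732 = 20732 + \left(3 + i\right)^{2}$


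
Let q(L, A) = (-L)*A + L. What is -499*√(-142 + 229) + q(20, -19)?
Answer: 400 - 499*√87 ≈ -4254.4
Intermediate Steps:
q(L, A) = L - A*L (q(L, A) = -A*L + L = L - A*L)
-499*√(-142 + 229) + q(20, -19) = -499*√(-142 + 229) + 20*(1 - 1*(-19)) = -499*√87 + 20*(1 + 19) = -499*√87 + 20*20 = -499*√87 + 400 = 400 - 499*√87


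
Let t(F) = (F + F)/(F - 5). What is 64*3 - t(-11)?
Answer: 1525/8 ≈ 190.63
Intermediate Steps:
t(F) = 2*F/(-5 + F) (t(F) = (2*F)/(-5 + F) = 2*F/(-5 + F))
64*3 - t(-11) = 64*3 - 2*(-11)/(-5 - 11) = 192 - 2*(-11)/(-16) = 192 - 2*(-11)*(-1)/16 = 192 - 1*11/8 = 192 - 11/8 = 1525/8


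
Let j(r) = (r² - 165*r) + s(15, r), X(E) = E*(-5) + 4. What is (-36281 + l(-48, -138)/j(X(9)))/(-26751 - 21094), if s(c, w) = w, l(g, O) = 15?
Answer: 60988358/80427445 ≈ 0.75830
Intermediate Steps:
X(E) = 4 - 5*E (X(E) = -5*E + 4 = 4 - 5*E)
j(r) = r² - 164*r (j(r) = (r² - 165*r) + r = r² - 164*r)
(-36281 + l(-48, -138)/j(X(9)))/(-26751 - 21094) = (-36281 + 15/(((4 - 5*9)*(-164 + (4 - 5*9)))))/(-26751 - 21094) = (-36281 + 15/(((4 - 45)*(-164 + (4 - 45)))))/(-47845) = (-36281 + 15/((-41*(-164 - 41))))*(-1/47845) = (-36281 + 15/((-41*(-205))))*(-1/47845) = (-36281 + 15/8405)*(-1/47845) = (-36281 + 15*(1/8405))*(-1/47845) = (-36281 + 3/1681)*(-1/47845) = -60988358/1681*(-1/47845) = 60988358/80427445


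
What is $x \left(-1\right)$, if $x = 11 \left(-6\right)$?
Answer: $66$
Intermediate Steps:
$x = -66$
$x \left(-1\right) = \left(-66\right) \left(-1\right) = 66$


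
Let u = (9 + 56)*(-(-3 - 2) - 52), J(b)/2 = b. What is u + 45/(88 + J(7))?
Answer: -103855/34 ≈ -3054.6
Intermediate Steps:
J(b) = 2*b
u = -3055 (u = 65*(-1*(-5) - 52) = 65*(5 - 52) = 65*(-47) = -3055)
u + 45/(88 + J(7)) = -3055 + 45/(88 + 2*7) = -3055 + 45/(88 + 14) = -3055 + 45/102 = -3055 + (1/102)*45 = -3055 + 15/34 = -103855/34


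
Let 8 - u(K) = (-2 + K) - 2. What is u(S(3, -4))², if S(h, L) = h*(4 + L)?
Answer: 144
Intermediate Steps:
u(K) = 12 - K (u(K) = 8 - ((-2 + K) - 2) = 8 - (-4 + K) = 8 + (4 - K) = 12 - K)
u(S(3, -4))² = (12 - 3*(4 - 4))² = (12 - 3*0)² = (12 - 1*0)² = (12 + 0)² = 12² = 144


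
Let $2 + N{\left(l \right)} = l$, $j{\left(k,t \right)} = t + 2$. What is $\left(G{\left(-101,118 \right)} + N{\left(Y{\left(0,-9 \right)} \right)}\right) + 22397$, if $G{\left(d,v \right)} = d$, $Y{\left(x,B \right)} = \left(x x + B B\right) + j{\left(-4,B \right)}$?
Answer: $22368$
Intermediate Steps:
$j{\left(k,t \right)} = 2 + t$
$Y{\left(x,B \right)} = 2 + B + B^{2} + x^{2}$ ($Y{\left(x,B \right)} = \left(x x + B B\right) + \left(2 + B\right) = \left(x^{2} + B^{2}\right) + \left(2 + B\right) = \left(B^{2} + x^{2}\right) + \left(2 + B\right) = 2 + B + B^{2} + x^{2}$)
$N{\left(l \right)} = -2 + l$
$\left(G{\left(-101,118 \right)} + N{\left(Y{\left(0,-9 \right)} \right)}\right) + 22397 = \left(-101 + \left(-2 + \left(2 - 9 + \left(-9\right)^{2} + 0^{2}\right)\right)\right) + 22397 = \left(-101 + \left(-2 + \left(2 - 9 + 81 + 0\right)\right)\right) + 22397 = \left(-101 + \left(-2 + 74\right)\right) + 22397 = \left(-101 + 72\right) + 22397 = -29 + 22397 = 22368$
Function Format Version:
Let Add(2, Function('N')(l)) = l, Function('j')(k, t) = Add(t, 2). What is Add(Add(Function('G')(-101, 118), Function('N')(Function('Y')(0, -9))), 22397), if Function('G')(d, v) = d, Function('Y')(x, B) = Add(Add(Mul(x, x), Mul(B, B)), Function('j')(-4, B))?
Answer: 22368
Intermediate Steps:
Function('j')(k, t) = Add(2, t)
Function('Y')(x, B) = Add(2, B, Pow(B, 2), Pow(x, 2)) (Function('Y')(x, B) = Add(Add(Mul(x, x), Mul(B, B)), Add(2, B)) = Add(Add(Pow(x, 2), Pow(B, 2)), Add(2, B)) = Add(Add(Pow(B, 2), Pow(x, 2)), Add(2, B)) = Add(2, B, Pow(B, 2), Pow(x, 2)))
Function('N')(l) = Add(-2, l)
Add(Add(Function('G')(-101, 118), Function('N')(Function('Y')(0, -9))), 22397) = Add(Add(-101, Add(-2, Add(2, -9, Pow(-9, 2), Pow(0, 2)))), 22397) = Add(Add(-101, Add(-2, Add(2, -9, 81, 0))), 22397) = Add(Add(-101, Add(-2, 74)), 22397) = Add(Add(-101, 72), 22397) = Add(-29, 22397) = 22368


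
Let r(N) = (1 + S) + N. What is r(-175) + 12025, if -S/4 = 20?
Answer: 11771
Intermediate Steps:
S = -80 (S = -4*20 = -80)
r(N) = -79 + N (r(N) = (1 - 80) + N = -79 + N)
r(-175) + 12025 = (-79 - 175) + 12025 = -254 + 12025 = 11771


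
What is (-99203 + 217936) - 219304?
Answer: -100571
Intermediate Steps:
(-99203 + 217936) - 219304 = 118733 - 219304 = -100571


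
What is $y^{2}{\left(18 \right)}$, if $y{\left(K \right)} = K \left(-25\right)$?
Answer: $202500$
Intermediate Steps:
$y{\left(K \right)} = - 25 K$
$y^{2}{\left(18 \right)} = \left(\left(-25\right) 18\right)^{2} = \left(-450\right)^{2} = 202500$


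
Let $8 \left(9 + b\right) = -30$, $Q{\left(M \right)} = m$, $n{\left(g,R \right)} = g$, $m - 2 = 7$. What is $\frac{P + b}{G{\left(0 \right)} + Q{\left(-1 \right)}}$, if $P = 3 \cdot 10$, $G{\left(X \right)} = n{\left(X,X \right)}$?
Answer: $\frac{23}{12} \approx 1.9167$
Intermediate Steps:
$m = 9$ ($m = 2 + 7 = 9$)
$Q{\left(M \right)} = 9$
$b = - \frac{51}{4}$ ($b = -9 + \frac{1}{8} \left(-30\right) = -9 - \frac{15}{4} = - \frac{51}{4} \approx -12.75$)
$G{\left(X \right)} = X$
$P = 30$
$\frac{P + b}{G{\left(0 \right)} + Q{\left(-1 \right)}} = \frac{30 - \frac{51}{4}}{0 + 9} = \frac{69}{4 \cdot 9} = \frac{69}{4} \cdot \frac{1}{9} = \frac{23}{12}$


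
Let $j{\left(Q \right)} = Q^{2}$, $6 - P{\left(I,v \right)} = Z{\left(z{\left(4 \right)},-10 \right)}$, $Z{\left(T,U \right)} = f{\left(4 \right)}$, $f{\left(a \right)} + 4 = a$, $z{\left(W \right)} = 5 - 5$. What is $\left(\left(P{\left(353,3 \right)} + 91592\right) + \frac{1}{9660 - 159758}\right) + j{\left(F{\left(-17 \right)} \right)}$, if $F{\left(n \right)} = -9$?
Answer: $\frac{13760834541}{150098} \approx 91679.0$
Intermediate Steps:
$z{\left(W \right)} = 0$ ($z{\left(W \right)} = 5 - 5 = 0$)
$f{\left(a \right)} = -4 + a$
$Z{\left(T,U \right)} = 0$ ($Z{\left(T,U \right)} = -4 + 4 = 0$)
$P{\left(I,v \right)} = 6$ ($P{\left(I,v \right)} = 6 - 0 = 6 + 0 = 6$)
$\left(\left(P{\left(353,3 \right)} + 91592\right) + \frac{1}{9660 - 159758}\right) + j{\left(F{\left(-17 \right)} \right)} = \left(\left(6 + 91592\right) + \frac{1}{9660 - 159758}\right) + \left(-9\right)^{2} = \left(91598 + \frac{1}{-150098}\right) + 81 = \left(91598 - \frac{1}{150098}\right) + 81 = \frac{13748676603}{150098} + 81 = \frac{13760834541}{150098}$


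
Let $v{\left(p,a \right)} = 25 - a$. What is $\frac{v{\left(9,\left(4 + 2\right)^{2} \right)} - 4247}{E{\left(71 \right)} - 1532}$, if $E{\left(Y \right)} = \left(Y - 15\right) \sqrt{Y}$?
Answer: $\frac{815407}{265546} + \frac{14903 \sqrt{71}}{132773} \approx 4.0165$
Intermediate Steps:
$E{\left(Y \right)} = \sqrt{Y} \left(-15 + Y\right)$ ($E{\left(Y \right)} = \left(-15 + Y\right) \sqrt{Y} = \sqrt{Y} \left(-15 + Y\right)$)
$\frac{v{\left(9,\left(4 + 2\right)^{2} \right)} - 4247}{E{\left(71 \right)} - 1532} = \frac{\left(25 - \left(4 + 2\right)^{2}\right) - 4247}{\sqrt{71} \left(-15 + 71\right) - 1532} = \frac{\left(25 - 6^{2}\right) - 4247}{\sqrt{71} \cdot 56 - 1532} = \frac{\left(25 - 36\right) - 4247}{56 \sqrt{71} - 1532} = \frac{\left(25 - 36\right) - 4247}{-1532 + 56 \sqrt{71}} = \frac{-11 - 4247}{-1532 + 56 \sqrt{71}} = - \frac{4258}{-1532 + 56 \sqrt{71}}$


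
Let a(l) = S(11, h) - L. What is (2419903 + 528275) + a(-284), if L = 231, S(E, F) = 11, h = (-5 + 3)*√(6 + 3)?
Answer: 2947958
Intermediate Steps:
h = -6 (h = -2*√9 = -2*3 = -6)
a(l) = -220 (a(l) = 11 - 1*231 = 11 - 231 = -220)
(2419903 + 528275) + a(-284) = (2419903 + 528275) - 220 = 2948178 - 220 = 2947958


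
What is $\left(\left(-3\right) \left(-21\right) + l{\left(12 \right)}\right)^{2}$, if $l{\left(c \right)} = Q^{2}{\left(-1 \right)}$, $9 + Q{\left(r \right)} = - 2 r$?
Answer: $12544$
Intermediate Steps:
$Q{\left(r \right)} = -9 - 2 r$
$l{\left(c \right)} = 49$ ($l{\left(c \right)} = \left(-9 - -2\right)^{2} = \left(-9 + 2\right)^{2} = \left(-7\right)^{2} = 49$)
$\left(\left(-3\right) \left(-21\right) + l{\left(12 \right)}\right)^{2} = \left(\left(-3\right) \left(-21\right) + 49\right)^{2} = \left(63 + 49\right)^{2} = 112^{2} = 12544$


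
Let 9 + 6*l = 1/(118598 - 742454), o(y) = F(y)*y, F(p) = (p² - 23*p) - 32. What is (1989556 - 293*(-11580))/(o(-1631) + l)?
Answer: -20147414547456/16469252289558577 ≈ -0.0012233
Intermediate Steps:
F(p) = -32 + p² - 23*p
o(y) = y*(-32 + y² - 23*y) (o(y) = (-32 + y² - 23*y)*y = y*(-32 + y² - 23*y))
l = -5614705/3743136 (l = -3/2 + 1/(6*(118598 - 742454)) = -3/2 + (⅙)/(-623856) = -3/2 + (⅙)*(-1/623856) = -3/2 - 1/3743136 = -5614705/3743136 ≈ -1.5000)
(1989556 - 293*(-11580))/(o(-1631) + l) = (1989556 - 293*(-11580))/(-1631*(-32 + (-1631)² - 23*(-1631)) - 5614705/3743136) = (1989556 + 3392940)/(-1631*(-32 + 2660161 + 37513) - 5614705/3743136) = 5382496/(-1631*2697642 - 5614705/3743136) = 5382496/(-4399854102 - 5614705/3743136) = 5382496/(-16469252289558577/3743136) = 5382496*(-3743136/16469252289558577) = -20147414547456/16469252289558577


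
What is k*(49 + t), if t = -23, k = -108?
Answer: -2808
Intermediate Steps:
k*(49 + t) = -108*(49 - 23) = -108*26 = -2808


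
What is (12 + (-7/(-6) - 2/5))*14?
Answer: 2681/15 ≈ 178.73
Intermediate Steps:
(12 + (-7/(-6) - 2/5))*14 = (12 + (-7*(-⅙) - 2*⅕))*14 = (12 + (7/6 - ⅖))*14 = (12 + 23/30)*14 = (383/30)*14 = 2681/15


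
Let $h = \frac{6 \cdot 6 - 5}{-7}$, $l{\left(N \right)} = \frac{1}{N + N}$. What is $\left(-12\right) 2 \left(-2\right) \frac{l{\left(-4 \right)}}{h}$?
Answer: $\frac{42}{31} \approx 1.3548$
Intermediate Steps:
$l{\left(N \right)} = \frac{1}{2 N}$
$h = - \frac{31}{7}$ ($h = \left(36 - 5\right) \left(- \frac{1}{7}\right) = 31 \left(- \frac{1}{7}\right) = - \frac{31}{7} \approx -4.4286$)
$\left(-12\right) 2 \left(-2\right) \frac{l{\left(-4 \right)}}{h} = \left(-12\right) 2 \left(-2\right) \frac{\frac{1}{2} \frac{1}{-4}}{- \frac{31}{7}} = \left(-24\right) \left(-2\right) \frac{1}{2} \left(- \frac{1}{4}\right) \left(- \frac{7}{31}\right) = 48 \left(\left(- \frac{1}{8}\right) \left(- \frac{7}{31}\right)\right) = 48 \cdot \frac{7}{248} = \frac{42}{31}$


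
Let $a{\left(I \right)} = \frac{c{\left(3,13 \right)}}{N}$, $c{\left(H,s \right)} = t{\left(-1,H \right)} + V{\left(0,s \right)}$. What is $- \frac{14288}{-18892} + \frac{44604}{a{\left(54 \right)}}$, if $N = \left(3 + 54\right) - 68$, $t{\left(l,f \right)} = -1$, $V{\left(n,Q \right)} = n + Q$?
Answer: $- \frac{193105729}{4723} \approx -40886.0$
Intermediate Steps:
$V{\left(n,Q \right)} = Q + n$
$c{\left(H,s \right)} = -1 + s$ ($c{\left(H,s \right)} = -1 + \left(s + 0\right) = -1 + s$)
$N = -11$ ($N = 57 - 68 = -11$)
$a{\left(I \right)} = - \frac{12}{11}$ ($a{\left(I \right)} = \frac{-1 + 13}{-11} = 12 \left(- \frac{1}{11}\right) = - \frac{12}{11}$)
$- \frac{14288}{-18892} + \frac{44604}{a{\left(54 \right)}} = - \frac{14288}{-18892} + \frac{44604}{- \frac{12}{11}} = \left(-14288\right) \left(- \frac{1}{18892}\right) + 44604 \left(- \frac{11}{12}\right) = \frac{3572}{4723} - 40887 = - \frac{193105729}{4723}$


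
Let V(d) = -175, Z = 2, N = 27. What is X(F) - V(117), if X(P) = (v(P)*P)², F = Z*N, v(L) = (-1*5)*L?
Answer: 212576575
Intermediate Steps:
v(L) = -5*L
F = 54 (F = 2*27 = 54)
X(P) = 25*P⁴ (X(P) = ((-5*P)*P)² = (-5*P²)² = 25*P⁴)
X(F) - V(117) = 25*54⁴ - 1*(-175) = 25*8503056 + 175 = 212576400 + 175 = 212576575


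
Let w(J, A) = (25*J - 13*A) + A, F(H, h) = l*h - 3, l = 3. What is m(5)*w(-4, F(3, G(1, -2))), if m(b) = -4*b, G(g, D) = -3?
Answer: -880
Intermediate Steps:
F(H, h) = -3 + 3*h (F(H, h) = 3*h - 3 = -3 + 3*h)
w(J, A) = -12*A + 25*J (w(J, A) = (-13*A + 25*J) + A = -12*A + 25*J)
m(5)*w(-4, F(3, G(1, -2))) = (-4*5)*(-12*(-3 + 3*(-3)) + 25*(-4)) = -20*(-12*(-3 - 9) - 100) = -20*(-12*(-12) - 100) = -20*(144 - 100) = -20*44 = -880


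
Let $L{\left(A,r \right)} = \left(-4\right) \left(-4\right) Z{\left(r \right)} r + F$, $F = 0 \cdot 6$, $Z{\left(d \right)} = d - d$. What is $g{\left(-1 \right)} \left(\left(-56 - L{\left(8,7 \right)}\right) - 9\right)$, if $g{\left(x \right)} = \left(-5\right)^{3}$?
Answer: $8125$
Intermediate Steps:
$Z{\left(d \right)} = 0$
$g{\left(x \right)} = -125$
$F = 0$
$L{\left(A,r \right)} = 0$ ($L{\left(A,r \right)} = \left(-4\right) \left(-4\right) 0 r + 0 = 16 \cdot 0 r + 0 = 0 r + 0 = 0 + 0 = 0$)
$g{\left(-1 \right)} \left(\left(-56 - L{\left(8,7 \right)}\right) - 9\right) = - 125 \left(\left(-56 - 0\right) - 9\right) = - 125 \left(\left(-56 + 0\right) - 9\right) = - 125 \left(-56 - 9\right) = \left(-125\right) \left(-65\right) = 8125$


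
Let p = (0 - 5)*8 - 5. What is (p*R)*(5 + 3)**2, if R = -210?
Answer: 604800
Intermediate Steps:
p = -45 (p = -5*8 - 5 = -40 - 5 = -45)
(p*R)*(5 + 3)**2 = (-45*(-210))*(5 + 3)**2 = 9450*8**2 = 9450*64 = 604800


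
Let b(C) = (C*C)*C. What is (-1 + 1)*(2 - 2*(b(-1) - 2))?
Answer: 0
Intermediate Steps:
b(C) = C³ (b(C) = C²*C = C³)
(-1 + 1)*(2 - 2*(b(-1) - 2)) = (-1 + 1)*(2 - 2*((-1)³ - 2)) = 0*(2 - 2*(-1 - 2)) = 0*(2 - 2*(-3)) = 0*(2 + 6) = 0*8 = 0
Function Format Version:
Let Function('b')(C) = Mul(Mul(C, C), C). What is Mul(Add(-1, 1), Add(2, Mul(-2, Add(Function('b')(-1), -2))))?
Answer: 0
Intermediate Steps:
Function('b')(C) = Pow(C, 3) (Function('b')(C) = Mul(Pow(C, 2), C) = Pow(C, 3))
Mul(Add(-1, 1), Add(2, Mul(-2, Add(Function('b')(-1), -2)))) = Mul(Add(-1, 1), Add(2, Mul(-2, Add(Pow(-1, 3), -2)))) = Mul(0, Add(2, Mul(-2, Add(-1, -2)))) = Mul(0, Add(2, Mul(-2, -3))) = Mul(0, Add(2, 6)) = Mul(0, 8) = 0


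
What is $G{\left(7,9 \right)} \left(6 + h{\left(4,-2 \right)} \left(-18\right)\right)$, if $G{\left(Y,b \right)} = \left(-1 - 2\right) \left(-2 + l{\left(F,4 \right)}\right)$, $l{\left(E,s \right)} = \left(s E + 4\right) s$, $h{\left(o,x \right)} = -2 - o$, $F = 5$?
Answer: $-32148$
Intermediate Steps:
$l{\left(E,s \right)} = s \left(4 + E s\right)$ ($l{\left(E,s \right)} = \left(E s + 4\right) s = \left(4 + E s\right) s = s \left(4 + E s\right)$)
$G{\left(Y,b \right)} = -282$ ($G{\left(Y,b \right)} = \left(-1 - 2\right) \left(-2 + 4 \left(4 + 5 \cdot 4\right)\right) = - 3 \left(-2 + 4 \left(4 + 20\right)\right) = - 3 \left(-2 + 4 \cdot 24\right) = - 3 \left(-2 + 96\right) = \left(-3\right) 94 = -282$)
$G{\left(7,9 \right)} \left(6 + h{\left(4,-2 \right)} \left(-18\right)\right) = - 282 \left(6 + \left(-2 - 4\right) \left(-18\right)\right) = - 282 \left(6 - -108\right) = - 282 \left(6 + 108\right) = \left(-282\right) 114 = -32148$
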